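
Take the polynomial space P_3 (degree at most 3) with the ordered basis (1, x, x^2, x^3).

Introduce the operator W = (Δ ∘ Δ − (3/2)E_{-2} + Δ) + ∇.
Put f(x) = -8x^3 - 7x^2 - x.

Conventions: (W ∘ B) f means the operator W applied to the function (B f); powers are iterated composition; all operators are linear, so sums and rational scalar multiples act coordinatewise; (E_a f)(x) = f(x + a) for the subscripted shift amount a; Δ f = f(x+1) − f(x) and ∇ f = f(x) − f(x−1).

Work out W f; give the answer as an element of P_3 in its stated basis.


the image equals g(x) = 12x^3 - (219/2)x^2 + (55/2)x - 137

Δ f = -24x^2 - 38x - 16
Δ Δ f = -48x - 62
E_{-2} f = -8x^3 + 41x^2 - 69x + 38
(-(3/2)E_{-2}) f = 12x^3 - (123/2)x^2 + (207/2)x - 57
Δ f = -24x^2 - 38x - 16
(Δ ∘ Δ − (3/2)E_{-2} + Δ) f = 12x^3 - (171/2)x^2 + (35/2)x - 135
∇ f = -24x^2 + 10x - 2
((Δ ∘ Δ − (3/2)E_{-2} + Δ) + ∇) f = 12x^3 - (219/2)x^2 + (55/2)x - 137


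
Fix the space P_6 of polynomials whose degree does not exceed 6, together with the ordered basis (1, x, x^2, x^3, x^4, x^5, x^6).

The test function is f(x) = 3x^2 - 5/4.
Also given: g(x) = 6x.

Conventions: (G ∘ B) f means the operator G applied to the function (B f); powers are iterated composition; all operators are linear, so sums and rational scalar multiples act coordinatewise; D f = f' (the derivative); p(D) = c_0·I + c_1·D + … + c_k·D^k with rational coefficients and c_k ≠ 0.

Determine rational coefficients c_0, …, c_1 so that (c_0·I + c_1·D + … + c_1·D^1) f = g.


c_0 = 0, c_1 = 1

D^0 f = 3x^2 - 5/4
D^1 f = 6x
matching coefficients of g against c_0 f + c_1 Df + … from the top degree down determines the c_i
solution: c_0 = 0, c_1 = 1


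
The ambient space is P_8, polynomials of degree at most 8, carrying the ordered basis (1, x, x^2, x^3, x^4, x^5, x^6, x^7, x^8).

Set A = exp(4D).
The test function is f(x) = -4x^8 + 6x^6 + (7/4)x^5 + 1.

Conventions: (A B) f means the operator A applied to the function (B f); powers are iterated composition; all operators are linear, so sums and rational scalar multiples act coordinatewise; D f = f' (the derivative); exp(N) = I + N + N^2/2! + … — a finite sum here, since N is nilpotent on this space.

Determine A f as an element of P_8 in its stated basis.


the image equals g(x) = -4x^8 - 128x^7 - 1786x^6 - (56761/4)x^5 - 70205x^4 - 221416x^3 - 434592x^2 - 485184x - 235775

order-1 term: -128x^7 + 144x^5 + 35x^4
order-2 term: -1792x^6 + 1440x^4 + 280x^3
order-3 term: -14336x^5 + 7680x^3 + 1120x^2
order-4 term: -71680x^4 + 23040x^2 + 2240x
order-5 term: -229376x^3 + 36864x + 1792
order-6 term: -458752x^2 + 24576
order-7 term: -524288x
order-8 term: -262144
the series for exp(4D) f terminates at order 8
exp(4D) f = -4x^8 - 128x^7 - 1786x^6 - (56761/4)x^5 - 70205x^4 - 221416x^3 - 434592x^2 - 485184x - 235775


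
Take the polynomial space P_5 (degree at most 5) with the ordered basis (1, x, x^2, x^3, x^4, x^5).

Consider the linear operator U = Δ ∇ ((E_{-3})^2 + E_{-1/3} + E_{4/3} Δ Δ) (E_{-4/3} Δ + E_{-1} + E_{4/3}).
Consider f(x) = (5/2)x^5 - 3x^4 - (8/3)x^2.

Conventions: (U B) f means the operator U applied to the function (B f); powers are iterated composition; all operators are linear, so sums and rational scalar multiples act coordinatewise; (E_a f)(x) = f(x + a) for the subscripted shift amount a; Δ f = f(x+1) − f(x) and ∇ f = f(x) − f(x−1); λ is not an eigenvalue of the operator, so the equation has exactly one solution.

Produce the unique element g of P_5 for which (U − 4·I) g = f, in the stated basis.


g(x) = -(5/8)x^5 + (3/4)x^4 - (25/2)x^3 + (1241/12)x^2 - (2110/3)x + 11033/8

write g with unknown coordinates in the stated basis and equate coefficients in (U − 4·I) g = f
solving from the highest basis element down gives g = -(5/8)x^5 + (3/4)x^4 - (25/2)x^3 + (1241/12)x^2 - (2110/3)x + 11033/8
check: U g = -50x^3 + 411x^2 - (8440/3)x + 11033/2
so U g − 4·g = (5/2)x^5 - 3x^4 - (8/3)x^2 = f ✓


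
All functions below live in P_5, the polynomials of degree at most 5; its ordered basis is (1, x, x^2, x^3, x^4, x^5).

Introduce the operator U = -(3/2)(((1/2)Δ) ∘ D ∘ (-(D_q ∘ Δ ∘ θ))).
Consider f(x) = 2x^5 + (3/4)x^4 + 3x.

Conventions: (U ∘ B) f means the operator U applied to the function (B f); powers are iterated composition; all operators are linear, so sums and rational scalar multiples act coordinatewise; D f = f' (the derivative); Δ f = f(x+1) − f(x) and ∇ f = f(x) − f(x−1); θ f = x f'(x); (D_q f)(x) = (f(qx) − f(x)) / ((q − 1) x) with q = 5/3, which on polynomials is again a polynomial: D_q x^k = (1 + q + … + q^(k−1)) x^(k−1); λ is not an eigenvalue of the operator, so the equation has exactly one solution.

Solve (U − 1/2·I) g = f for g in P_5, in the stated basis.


write g with unknown coordinates in the stated basis and equate coefficients in (U − 1/2·I) g = f
solving from the highest basis element down gives g = -4x^5 - (3/2)x^4 - (27218/3)x - 8192
check: U g = -(13600/3)x - 4096
so U g − 1/2·g = 2x^5 + (3/4)x^4 + 3x = f ✓

g(x) = -4x^5 - (3/2)x^4 - (27218/3)x - 8192


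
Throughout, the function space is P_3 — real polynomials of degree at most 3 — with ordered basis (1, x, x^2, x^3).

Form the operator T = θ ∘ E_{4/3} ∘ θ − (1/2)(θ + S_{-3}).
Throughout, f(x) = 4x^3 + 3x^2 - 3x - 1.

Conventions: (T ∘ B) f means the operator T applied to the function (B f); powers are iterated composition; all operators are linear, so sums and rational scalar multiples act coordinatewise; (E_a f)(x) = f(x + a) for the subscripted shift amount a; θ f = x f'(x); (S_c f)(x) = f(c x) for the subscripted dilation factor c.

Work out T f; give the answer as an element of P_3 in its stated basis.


θ f = 12x^3 + 6x^2 - 3x
E_{4/3} θ f = 12x^3 + 54x^2 + 77x + 316/9
θ E_{4/3} θ f = 36x^3 + 108x^2 + 77x
θ f = 12x^3 + 6x^2 - 3x
S_{-3} f = -108x^3 + 27x^2 + 9x - 1
(θ + S_{-3}) f = -96x^3 + 33x^2 + 6x - 1
(-(1/2)(θ + S_{-3})) f = 48x^3 - (33/2)x^2 - 3x + 1/2
(θ ∘ E_{4/3} ∘ θ − (1/2)(θ + S_{-3})) f = 84x^3 + (183/2)x^2 + 74x + 1/2

g(x) = 84x^3 + (183/2)x^2 + 74x + 1/2


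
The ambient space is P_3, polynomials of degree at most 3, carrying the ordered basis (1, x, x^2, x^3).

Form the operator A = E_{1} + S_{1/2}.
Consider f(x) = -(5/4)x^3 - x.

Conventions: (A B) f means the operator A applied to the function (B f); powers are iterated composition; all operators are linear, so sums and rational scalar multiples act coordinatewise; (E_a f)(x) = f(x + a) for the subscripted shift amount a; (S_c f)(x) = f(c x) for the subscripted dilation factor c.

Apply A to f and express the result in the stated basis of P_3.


g(x) = -(45/32)x^3 - (15/4)x^2 - (21/4)x - 9/4

E_{1} f = -(5/4)x^3 - (15/4)x^2 - (19/4)x - 9/4
S_{1/2} f = -(5/32)x^3 - (1/2)x
(E_{1} + S_{1/2}) f = -(45/32)x^3 - (15/4)x^2 - (21/4)x - 9/4


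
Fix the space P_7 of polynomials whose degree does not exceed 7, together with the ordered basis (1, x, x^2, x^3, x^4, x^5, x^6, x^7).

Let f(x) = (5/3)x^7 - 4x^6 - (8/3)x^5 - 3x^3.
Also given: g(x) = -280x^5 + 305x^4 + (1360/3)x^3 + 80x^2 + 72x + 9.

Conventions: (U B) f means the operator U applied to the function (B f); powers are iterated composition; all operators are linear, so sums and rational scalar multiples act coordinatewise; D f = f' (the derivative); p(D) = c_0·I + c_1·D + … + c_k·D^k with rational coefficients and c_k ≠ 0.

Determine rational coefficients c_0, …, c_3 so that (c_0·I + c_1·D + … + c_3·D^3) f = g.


D^0 f = (5/3)x^7 - 4x^6 - (8/3)x^5 - 3x^3
D^1 f = (35/3)x^6 - 24x^5 - (40/3)x^4 - 9x^2
D^2 f = 70x^5 - 120x^4 - (160/3)x^3 - 18x
D^3 f = 350x^4 - 480x^3 - 160x^2 - 18
matching coefficients of g against c_0 f + c_1 Df + … from the top degree down determines the c_i
solution: c_0 = 0, c_1 = 0, c_2 = -4, c_3 = -1/2

p(D) = -4·D^2 − (1/2)·D^3, i.e. c_0 = 0, c_1 = 0, c_2 = -4, c_3 = -1/2


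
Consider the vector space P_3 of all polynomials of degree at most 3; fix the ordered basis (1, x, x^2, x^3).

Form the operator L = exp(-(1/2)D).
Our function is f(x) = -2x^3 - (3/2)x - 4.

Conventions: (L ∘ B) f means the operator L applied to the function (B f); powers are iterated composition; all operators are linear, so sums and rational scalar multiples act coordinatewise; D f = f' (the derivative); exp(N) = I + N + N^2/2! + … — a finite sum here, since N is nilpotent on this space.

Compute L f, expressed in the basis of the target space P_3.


order-1 term: 3x^2 + 3/4
order-2 term: -(3/2)x
order-3 term: 1/4
the series for exp(-(1/2)D) f terminates at order 3
exp(-(1/2)D) f = -2x^3 + 3x^2 - 3x - 3

g(x) = -2x^3 + 3x^2 - 3x - 3


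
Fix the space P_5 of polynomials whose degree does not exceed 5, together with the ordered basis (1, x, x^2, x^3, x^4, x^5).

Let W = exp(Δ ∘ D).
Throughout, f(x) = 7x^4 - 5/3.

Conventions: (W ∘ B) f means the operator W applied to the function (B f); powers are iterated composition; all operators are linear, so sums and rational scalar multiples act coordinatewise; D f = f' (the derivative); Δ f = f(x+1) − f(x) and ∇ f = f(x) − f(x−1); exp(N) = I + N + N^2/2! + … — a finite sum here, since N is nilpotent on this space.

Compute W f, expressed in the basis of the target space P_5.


the image equals g(x) = 7x^4 + 84x^2 + 84x + 331/3

order-1 term: 84x^2 + 84x + 28
order-2 term: 84
the series for exp(Δ ∘ D) f terminates at order 2
exp(Δ ∘ D) f = 7x^4 + 84x^2 + 84x + 331/3


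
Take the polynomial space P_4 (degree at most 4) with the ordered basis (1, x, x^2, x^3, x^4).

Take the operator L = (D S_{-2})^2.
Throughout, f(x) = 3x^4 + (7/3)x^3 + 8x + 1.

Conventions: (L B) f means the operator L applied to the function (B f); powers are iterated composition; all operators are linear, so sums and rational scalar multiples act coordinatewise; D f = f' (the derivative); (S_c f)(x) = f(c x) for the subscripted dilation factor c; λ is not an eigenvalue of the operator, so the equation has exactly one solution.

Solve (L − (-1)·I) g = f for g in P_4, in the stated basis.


write g with unknown coordinates in the stated basis and equate coefficients in (L − (-1)·I) g = f
solving from the highest basis element down gives g = 3x^4 + (7/3)x^3 + 4608x^2 + 456x + 73729
check: L g = -4608x^2 - 448x - 73728
so L g − (-1)·g = 3x^4 + (7/3)x^3 + 8x + 1 = f ✓

the result is g(x) = 3x^4 + (7/3)x^3 + 4608x^2 + 456x + 73729


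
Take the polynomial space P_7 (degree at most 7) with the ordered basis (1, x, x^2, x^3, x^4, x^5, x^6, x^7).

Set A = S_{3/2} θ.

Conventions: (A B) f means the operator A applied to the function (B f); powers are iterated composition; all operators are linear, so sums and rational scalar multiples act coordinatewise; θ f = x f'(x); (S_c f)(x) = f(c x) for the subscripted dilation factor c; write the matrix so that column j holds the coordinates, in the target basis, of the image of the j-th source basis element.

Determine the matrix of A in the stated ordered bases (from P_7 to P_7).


the matrix is [[0, 0, 0, 0, 0, 0, 0, 0]; [0, 3/2, 0, 0, 0, 0, 0, 0]; [0, 0, 9/2, 0, 0, 0, 0, 0]; [0, 0, 0, 81/8, 0, 0, 0, 0]; [0, 0, 0, 0, 81/4, 0, 0, 0]; [0, 0, 0, 0, 0, 1215/32, 0, 0]; [0, 0, 0, 0, 0, 0, 2187/32, 0]; [0, 0, 0, 0, 0, 0, 0, 15309/128]] (rows listed top to bottom)

image of 1: 0
image of x: (3/2)x
image of x^2: (9/2)x^2
image of x^3: (81/8)x^3
image of x^4: (81/4)x^4
image of x^5: (1215/32)x^5
image of x^6: (2187/32)x^6
image of x^7: (15309/128)x^7
each image's coordinates form column j of the matrix


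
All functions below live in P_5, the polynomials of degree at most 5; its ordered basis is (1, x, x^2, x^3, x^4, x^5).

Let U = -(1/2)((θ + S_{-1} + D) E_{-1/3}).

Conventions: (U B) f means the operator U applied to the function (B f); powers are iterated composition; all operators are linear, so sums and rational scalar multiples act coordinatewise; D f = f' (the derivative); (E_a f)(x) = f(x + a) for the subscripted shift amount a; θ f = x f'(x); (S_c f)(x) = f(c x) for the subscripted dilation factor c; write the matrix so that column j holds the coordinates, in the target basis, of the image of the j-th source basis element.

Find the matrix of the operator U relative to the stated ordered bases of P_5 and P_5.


the matrix is [[-1/2, -1/3, 5/18, -4/27, 11/162, -7/243]; [0, 0, -1, 1, -2/3, 10/27]; [0, 0, -3/2, 0, 1, -10/9]; [0, 0, 0, -1, -2/3, 20/9]; [0, 0, 0, 0, -5/2, 5/3]; [0, 0, 0, 0, 0, -2]] (rows listed top to bottom)

image of 1: -1/2
image of x: -1/3
image of x^2: -(3/2)x^2 - x + 5/18
image of x^3: -x^3 + x - 4/27
image of x^4: -(5/2)x^4 - (2/3)x^3 + x^2 - (2/3)x + 11/162
image of x^5: -2x^5 + (5/3)x^4 + (20/9)x^3 - (10/9)x^2 + (10/27)x - 7/243
each image's coordinates form column j of the matrix


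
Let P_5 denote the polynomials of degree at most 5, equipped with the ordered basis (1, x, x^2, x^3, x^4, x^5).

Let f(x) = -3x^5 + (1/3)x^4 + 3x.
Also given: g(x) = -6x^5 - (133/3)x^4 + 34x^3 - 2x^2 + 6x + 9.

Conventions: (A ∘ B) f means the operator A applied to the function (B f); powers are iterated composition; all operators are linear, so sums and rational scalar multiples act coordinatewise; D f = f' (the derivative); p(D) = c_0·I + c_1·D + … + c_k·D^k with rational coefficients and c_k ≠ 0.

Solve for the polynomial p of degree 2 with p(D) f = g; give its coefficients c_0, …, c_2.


c_0 = 2, c_1 = 3, c_2 = -1/2

D^0 f = -3x^5 + (1/3)x^4 + 3x
D^1 f = -15x^4 + (4/3)x^3 + 3
D^2 f = -60x^3 + 4x^2
matching coefficients of g against c_0 f + c_1 Df + … from the top degree down determines the c_i
solution: c_0 = 2, c_1 = 3, c_2 = -1/2


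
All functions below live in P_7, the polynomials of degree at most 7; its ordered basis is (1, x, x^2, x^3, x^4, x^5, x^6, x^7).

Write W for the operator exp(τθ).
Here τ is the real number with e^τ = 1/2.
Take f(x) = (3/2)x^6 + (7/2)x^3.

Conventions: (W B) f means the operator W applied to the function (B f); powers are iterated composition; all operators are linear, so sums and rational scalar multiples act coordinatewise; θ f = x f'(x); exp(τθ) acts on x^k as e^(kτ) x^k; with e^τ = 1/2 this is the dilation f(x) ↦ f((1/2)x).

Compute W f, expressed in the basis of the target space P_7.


g(x) = (3/128)x^6 + (7/16)x^3

exp(τθ) x^k = e^(kτ) x^k; with e^τ = 1/2 this sends x^k to (1/2)^k x^k
x^3 ↦ 1/8 x^3
x^6 ↦ 1/64 x^6
applying this coordinatewise to f: exp(τθ) f = (3/128)x^6 + (7/16)x^3


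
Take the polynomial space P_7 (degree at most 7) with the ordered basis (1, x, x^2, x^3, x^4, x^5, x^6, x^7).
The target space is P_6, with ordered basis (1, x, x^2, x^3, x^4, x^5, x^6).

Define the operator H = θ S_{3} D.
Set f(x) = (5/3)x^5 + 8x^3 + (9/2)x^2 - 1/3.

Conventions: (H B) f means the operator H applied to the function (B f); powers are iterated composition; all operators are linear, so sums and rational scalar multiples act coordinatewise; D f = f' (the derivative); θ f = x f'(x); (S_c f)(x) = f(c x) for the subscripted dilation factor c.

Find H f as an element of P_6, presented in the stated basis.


D f = (25/3)x^4 + 24x^2 + 9x
S_{3} D f = 675x^4 + 216x^2 + 27x
θ (S_{3} D) f = 2700x^4 + 432x^2 + 27x

the image equals g(x) = 2700x^4 + 432x^2 + 27x


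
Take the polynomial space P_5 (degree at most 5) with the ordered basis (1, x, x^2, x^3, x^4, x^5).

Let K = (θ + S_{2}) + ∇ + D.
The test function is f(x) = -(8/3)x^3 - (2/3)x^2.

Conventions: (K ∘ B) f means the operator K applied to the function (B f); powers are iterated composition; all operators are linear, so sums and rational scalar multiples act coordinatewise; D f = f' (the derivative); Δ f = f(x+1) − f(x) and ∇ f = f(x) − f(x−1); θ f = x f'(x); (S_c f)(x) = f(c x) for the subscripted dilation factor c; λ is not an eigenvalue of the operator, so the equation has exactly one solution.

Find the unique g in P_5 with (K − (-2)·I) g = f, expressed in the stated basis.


the image equals g(x) = -(8/39)x^3 + (11/156)x^2 - (7/39)x + 11/52

write g with unknown coordinates in the stated basis and equate coefficients in (K − (-2)·I) g = f
solving from the highest basis element down gives g = -(8/39)x^3 + (11/156)x^2 - (7/39)x + 11/52
check: K g = -(88/39)x^3 - (21/26)x^2 + (14/39)x - 11/26
so K g − (-2)·g = -(8/3)x^3 - (2/3)x^2 = f ✓


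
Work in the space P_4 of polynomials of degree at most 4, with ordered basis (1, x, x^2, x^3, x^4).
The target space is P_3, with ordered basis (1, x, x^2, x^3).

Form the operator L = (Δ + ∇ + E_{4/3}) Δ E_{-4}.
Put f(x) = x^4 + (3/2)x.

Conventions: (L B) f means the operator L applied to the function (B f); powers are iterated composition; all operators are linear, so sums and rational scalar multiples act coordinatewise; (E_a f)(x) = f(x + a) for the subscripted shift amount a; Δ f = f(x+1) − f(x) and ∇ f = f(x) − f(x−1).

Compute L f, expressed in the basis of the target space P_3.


the result is g(x) = 4x^3 - 2x^2 - (332/3)x + 14183/54

E_{-4} f = x^4 - 16x^3 + 96x^2 - (509/2)x + 250
Δ E_{-4} f = 4x^3 - 42x^2 + 148x - 347/2
Δ (Δ E_{-4}) f = 12x^2 - 72x + 110
∇ (Δ E_{-4}) f = 12x^2 - 96x + 194
E_{4/3} (Δ E_{-4}) f = 4x^3 - 26x^2 + (172/3)x - 2233/54
(Δ + ∇ + E_{4/3}) (Δ E_{-4}) f = 4x^3 - 2x^2 - (332/3)x + 14183/54


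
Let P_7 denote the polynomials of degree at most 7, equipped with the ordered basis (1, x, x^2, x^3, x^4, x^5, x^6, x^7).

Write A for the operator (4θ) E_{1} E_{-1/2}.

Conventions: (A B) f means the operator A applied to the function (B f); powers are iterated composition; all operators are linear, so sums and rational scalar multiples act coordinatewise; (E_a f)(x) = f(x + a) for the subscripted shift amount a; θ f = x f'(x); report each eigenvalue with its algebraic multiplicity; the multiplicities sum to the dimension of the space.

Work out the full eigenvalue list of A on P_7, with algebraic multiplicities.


image of 1: 0
image of x: 4x
image of x^2: 8x^2 + 4x
image of x^3: 12x^3 + 12x^2 + 3x
image of x^4: 16x^4 + 24x^3 + 12x^2 + 2x
image of x^5: 20x^5 + 40x^4 + 30x^3 + 10x^2 + (5/4)x
image of x^6: 24x^6 + 60x^5 + 60x^4 + 30x^3 + (15/2)x^2 + (3/4)x
image of x^7: 28x^7 + 84x^6 + 105x^5 + 70x^4 + (105/4)x^3 + (21/4)x^2 + (7/16)x
the matrix is upper triangular; its diagonal is (0, 4, 8, 12, 16, 20, 24, 28)
for a triangular matrix the eigenvalues are the diagonal entries, with algebraic multiplicity their repetition count

λ = 0 (multiplicity 1), λ = 4 (multiplicity 1), λ = 8 (multiplicity 1), λ = 12 (multiplicity 1), λ = 16 (multiplicity 1), λ = 20 (multiplicity 1), λ = 24 (multiplicity 1), λ = 28 (multiplicity 1)


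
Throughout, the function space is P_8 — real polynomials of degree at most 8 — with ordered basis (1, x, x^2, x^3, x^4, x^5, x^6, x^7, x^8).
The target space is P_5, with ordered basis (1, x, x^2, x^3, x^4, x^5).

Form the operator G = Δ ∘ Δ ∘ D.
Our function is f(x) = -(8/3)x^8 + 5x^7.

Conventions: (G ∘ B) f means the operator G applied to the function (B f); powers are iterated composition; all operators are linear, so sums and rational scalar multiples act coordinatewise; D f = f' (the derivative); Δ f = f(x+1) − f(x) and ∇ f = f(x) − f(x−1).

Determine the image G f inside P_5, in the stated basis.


D f = -(64/3)x^7 + 35x^6
Δ D f = -(448/3)x^6 - 238x^5 - (665/3)x^4 - (140/3)x^3 + 77x^2 + (182/3)x + 41/3
Δ Δ D f = -896x^5 - 3430x^4 - (18760/3)x^3 - 6090x^2 - (8876/3)x - 518

the image equals g(x) = -896x^5 - 3430x^4 - (18760/3)x^3 - 6090x^2 - (8876/3)x - 518


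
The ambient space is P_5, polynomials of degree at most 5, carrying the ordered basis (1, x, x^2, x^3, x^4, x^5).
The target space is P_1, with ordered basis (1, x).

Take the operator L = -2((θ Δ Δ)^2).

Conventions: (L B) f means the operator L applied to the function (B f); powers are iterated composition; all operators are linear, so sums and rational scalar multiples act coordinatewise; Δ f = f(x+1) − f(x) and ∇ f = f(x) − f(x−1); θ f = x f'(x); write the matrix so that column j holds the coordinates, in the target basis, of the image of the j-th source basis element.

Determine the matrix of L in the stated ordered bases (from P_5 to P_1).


image of 1: 0
image of x: 0
image of x^2: 0
image of x^3: 0
image of x^4: 0
image of x^5: -720x
each image's coordinates form column j of the matrix

the matrix is [[0, 0, 0, 0, 0, 0]; [0, 0, 0, 0, 0, -720]] (rows listed top to bottom)


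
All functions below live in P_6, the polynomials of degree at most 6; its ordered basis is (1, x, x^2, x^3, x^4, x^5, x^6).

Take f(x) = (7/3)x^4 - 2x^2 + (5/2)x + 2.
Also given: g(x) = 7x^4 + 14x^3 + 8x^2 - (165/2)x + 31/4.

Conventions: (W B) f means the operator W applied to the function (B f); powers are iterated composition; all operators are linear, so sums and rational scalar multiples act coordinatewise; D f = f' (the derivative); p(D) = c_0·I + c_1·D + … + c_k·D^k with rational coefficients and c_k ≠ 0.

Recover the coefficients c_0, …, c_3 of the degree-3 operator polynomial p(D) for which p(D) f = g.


p(D) = 3·I + (3/2)·D + (1/2)·D^2 − (3/2)·D^3, i.e. c_0 = 3, c_1 = 3/2, c_2 = 1/2, c_3 = -3/2

D^0 f = (7/3)x^4 - 2x^2 + (5/2)x + 2
D^1 f = (28/3)x^3 - 4x + 5/2
D^2 f = 28x^2 - 4
D^3 f = 56x
matching coefficients of g against c_0 f + c_1 Df + … from the top degree down determines the c_i
solution: c_0 = 3, c_1 = 3/2, c_2 = 1/2, c_3 = -3/2


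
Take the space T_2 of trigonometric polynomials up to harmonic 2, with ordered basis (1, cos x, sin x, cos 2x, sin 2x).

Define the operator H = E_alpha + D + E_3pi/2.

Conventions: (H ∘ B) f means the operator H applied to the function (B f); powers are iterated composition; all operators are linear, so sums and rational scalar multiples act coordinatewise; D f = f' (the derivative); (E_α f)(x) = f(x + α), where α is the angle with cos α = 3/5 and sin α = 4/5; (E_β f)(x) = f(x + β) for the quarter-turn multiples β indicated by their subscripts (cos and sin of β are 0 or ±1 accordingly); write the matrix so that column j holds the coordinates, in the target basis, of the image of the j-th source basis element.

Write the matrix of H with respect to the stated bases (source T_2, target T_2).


the matrix is [[2, 0, 0, 0, 0]; [0, 3/5, 4/5, 0, 0]; [0, -4/5, 3/5, 0, 0]; [0, 0, 0, -32/25, 74/25]; [0, 0, 0, -74/25, -32/25]] (rows listed top to bottom)

image of 1: 2
image of cos x: (3/5)cos x - (4/5)sin x
image of sin x: (4/5)cos x + (3/5)sin x
image of cos 2x: -(32/25)cos 2x - (74/25)sin 2x
image of sin 2x: (74/25)cos 2x - (32/25)sin 2x
each image's coordinates form column j of the matrix


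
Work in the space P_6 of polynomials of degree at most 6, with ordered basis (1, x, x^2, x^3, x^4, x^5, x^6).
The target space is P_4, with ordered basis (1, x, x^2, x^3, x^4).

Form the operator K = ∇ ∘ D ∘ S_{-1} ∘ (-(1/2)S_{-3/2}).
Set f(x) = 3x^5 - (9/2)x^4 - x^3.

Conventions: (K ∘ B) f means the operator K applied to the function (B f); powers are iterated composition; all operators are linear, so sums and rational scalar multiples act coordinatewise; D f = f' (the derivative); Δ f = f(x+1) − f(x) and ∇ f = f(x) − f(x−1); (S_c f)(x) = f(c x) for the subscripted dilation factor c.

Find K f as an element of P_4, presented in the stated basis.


g(x) = -(3645/16)x^3 + (15309/32)x^2 - (2835/8)x + 6237/64

S_{-3/2} f = -(729/32)x^5 - (729/32)x^4 + (27/8)x^3
(-(1/2)S_{-3/2}) f = (729/64)x^5 + (729/64)x^4 - (27/16)x^3
S_{-1} (-(1/2)S_{-3/2}) f = -(729/64)x^5 + (729/64)x^4 + (27/16)x^3
D S_{-1} (-(1/2)S_{-3/2}) f = -(3645/64)x^4 + (729/16)x^3 + (81/16)x^2
∇ D S_{-1} (-(1/2)S_{-3/2}) f = -(3645/16)x^3 + (15309/32)x^2 - (2835/8)x + 6237/64


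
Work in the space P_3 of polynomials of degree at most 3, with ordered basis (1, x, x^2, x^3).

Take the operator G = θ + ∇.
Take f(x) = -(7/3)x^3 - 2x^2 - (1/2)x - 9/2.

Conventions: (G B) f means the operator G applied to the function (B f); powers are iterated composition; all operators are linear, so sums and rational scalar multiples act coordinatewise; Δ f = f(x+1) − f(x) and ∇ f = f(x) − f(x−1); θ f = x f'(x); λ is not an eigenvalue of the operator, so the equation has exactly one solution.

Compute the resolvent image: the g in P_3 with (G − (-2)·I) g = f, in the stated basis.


the image equals g(x) = -(7/15)x^3 - (3/20)x^2 - (8/15)x - 73/40

write g with unknown coordinates in the stated basis and equate coefficients in (G − (-2)·I) g = f
solving from the highest basis element down gives g = -(7/15)x^3 - (3/20)x^2 - (8/15)x - 73/40
check: G g = -(7/5)x^3 - (17/10)x^2 + (17/30)x - 17/20
so G g − (-2)·g = -(7/3)x^3 - 2x^2 - (1/2)x - 9/2 = f ✓


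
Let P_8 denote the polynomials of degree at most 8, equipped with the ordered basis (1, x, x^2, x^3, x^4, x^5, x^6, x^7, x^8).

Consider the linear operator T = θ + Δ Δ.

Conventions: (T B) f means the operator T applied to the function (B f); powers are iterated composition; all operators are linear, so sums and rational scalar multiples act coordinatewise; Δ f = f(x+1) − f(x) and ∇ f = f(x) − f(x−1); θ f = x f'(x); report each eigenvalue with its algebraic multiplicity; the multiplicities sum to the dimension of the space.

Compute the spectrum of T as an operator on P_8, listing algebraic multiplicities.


image of 1: 0
image of x: x
image of x^2: 2x^2 + 2
image of x^3: 3x^3 + 6x + 6
image of x^4: 4x^4 + 12x^2 + 24x + 14
image of x^5: 5x^5 + 20x^3 + 60x^2 + 70x + 30
image of x^6: 6x^6 + 30x^4 + 120x^3 + 210x^2 + 180x + 62
image of x^7: 7x^7 + 42x^5 + 210x^4 + 490x^3 + 630x^2 + 434x + 126
image of x^8: 8x^8 + 56x^6 + 336x^5 + 980x^4 + 1680x^3 + 1736x^2 + 1008x + 254
the matrix is upper triangular; its diagonal is (0, 1, 2, 3, 4, 5, 6, 7, 8)
for a triangular matrix the eigenvalues are the diagonal entries, with algebraic multiplicity their repetition count

λ = 0 (multiplicity 1), λ = 1 (multiplicity 1), λ = 2 (multiplicity 1), λ = 3 (multiplicity 1), λ = 4 (multiplicity 1), λ = 5 (multiplicity 1), λ = 6 (multiplicity 1), λ = 7 (multiplicity 1), λ = 8 (multiplicity 1)


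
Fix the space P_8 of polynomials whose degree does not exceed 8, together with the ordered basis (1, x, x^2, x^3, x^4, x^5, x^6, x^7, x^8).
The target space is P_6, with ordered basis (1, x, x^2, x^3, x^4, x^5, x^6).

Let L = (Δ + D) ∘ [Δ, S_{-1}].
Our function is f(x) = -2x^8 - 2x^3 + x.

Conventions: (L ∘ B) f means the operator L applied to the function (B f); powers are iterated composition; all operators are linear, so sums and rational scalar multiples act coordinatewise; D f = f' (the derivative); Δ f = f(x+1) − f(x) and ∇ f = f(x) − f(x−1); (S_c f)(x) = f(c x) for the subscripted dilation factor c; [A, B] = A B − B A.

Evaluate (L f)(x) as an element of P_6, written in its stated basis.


the image equals g(x) = -448x^6 - 672x^5 - 3360x^4 - 3360x^3 - 4256x^2 - 1968x - 532

S_{-1} f = -2x^8 + 2x^3 - x
Δ S_{-1} f = -16x^7 - 56x^6 - 112x^5 - 140x^4 - 112x^3 - 50x^2 - 10x - 1
Δ f = -16x^7 - 56x^6 - 112x^5 - 140x^4 - 112x^3 - 62x^2 - 22x - 3
S_{-1} Δ f = 16x^7 - 56x^6 + 112x^5 - 140x^4 + 112x^3 - 62x^2 + 22x - 3
[Δ, S_{-1}] f = -32x^7 - 224x^5 - 224x^3 + 12x^2 - 32x + 2
Δ [Δ, S_{-1}] f = -224x^6 - 672x^5 - 2240x^4 - 3360x^3 - 3584x^2 - 1992x - 500
D [Δ, S_{-1}] f = -224x^6 - 1120x^4 - 672x^2 + 24x - 32
(Δ + D) [Δ, S_{-1}] f = -448x^6 - 672x^5 - 3360x^4 - 3360x^3 - 4256x^2 - 1968x - 532


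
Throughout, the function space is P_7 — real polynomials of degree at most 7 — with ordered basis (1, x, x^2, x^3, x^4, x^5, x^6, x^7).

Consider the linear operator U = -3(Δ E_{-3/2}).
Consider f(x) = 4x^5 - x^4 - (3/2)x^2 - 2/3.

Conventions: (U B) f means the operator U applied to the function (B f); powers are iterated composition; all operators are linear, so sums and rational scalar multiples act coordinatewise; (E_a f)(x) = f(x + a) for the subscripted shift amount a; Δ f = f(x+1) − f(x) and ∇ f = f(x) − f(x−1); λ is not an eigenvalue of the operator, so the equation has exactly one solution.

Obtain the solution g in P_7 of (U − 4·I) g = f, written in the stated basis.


write g with unknown coordinates in the stated basis and equate coefficients in (U − 4·I) g = f
solving from the highest basis element down gives g = -x^5 + 4x^4 - 27x^3 + (243/2)x^2 - (723/2)x + 103685/192
check: U g = 15x^4 - 108x^3 + (969/2)x^2 - 1446x + 34551/16
so U g − 4·g = 4x^5 - x^4 - (3/2)x^2 - 2/3 = f ✓

the result is g(x) = -x^5 + 4x^4 - 27x^3 + (243/2)x^2 - (723/2)x + 103685/192


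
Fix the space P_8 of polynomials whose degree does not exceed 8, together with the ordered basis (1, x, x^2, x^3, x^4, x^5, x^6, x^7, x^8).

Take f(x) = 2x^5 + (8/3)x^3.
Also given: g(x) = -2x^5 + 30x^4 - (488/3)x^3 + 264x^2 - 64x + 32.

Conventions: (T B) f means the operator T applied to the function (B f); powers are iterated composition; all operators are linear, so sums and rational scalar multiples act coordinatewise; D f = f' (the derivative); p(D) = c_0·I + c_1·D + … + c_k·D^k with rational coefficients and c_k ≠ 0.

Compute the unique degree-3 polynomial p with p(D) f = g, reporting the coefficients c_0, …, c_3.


c_0 = -1, c_1 = 3, c_2 = -4, c_3 = 2

D^0 f = 2x^5 + (8/3)x^3
D^1 f = 10x^4 + 8x^2
D^2 f = 40x^3 + 16x
D^3 f = 120x^2 + 16
matching coefficients of g against c_0 f + c_1 Df + … from the top degree down determines the c_i
solution: c_0 = -1, c_1 = 3, c_2 = -4, c_3 = 2


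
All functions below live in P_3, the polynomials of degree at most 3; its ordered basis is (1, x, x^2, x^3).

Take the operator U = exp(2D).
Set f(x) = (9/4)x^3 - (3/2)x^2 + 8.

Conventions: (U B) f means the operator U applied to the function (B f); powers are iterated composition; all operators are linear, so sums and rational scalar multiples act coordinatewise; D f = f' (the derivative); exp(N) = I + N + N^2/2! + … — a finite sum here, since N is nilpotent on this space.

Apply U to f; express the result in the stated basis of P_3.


order-1 term: (27/2)x^2 - 6x
order-2 term: 27x - 6
order-3 term: 18
the series for exp(2D) f terminates at order 3
exp(2D) f = (9/4)x^3 + 12x^2 + 21x + 20

the image equals g(x) = (9/4)x^3 + 12x^2 + 21x + 20


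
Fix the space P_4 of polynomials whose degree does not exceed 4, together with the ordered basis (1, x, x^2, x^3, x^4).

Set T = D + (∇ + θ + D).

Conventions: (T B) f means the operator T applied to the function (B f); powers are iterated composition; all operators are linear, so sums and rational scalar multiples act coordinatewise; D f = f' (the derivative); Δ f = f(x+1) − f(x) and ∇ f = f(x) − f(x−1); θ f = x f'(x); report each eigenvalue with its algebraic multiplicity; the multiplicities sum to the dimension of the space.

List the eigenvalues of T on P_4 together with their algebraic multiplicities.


image of 1: 0
image of x: x + 3
image of x^2: 2x^2 + 6x - 1
image of x^3: 3x^3 + 9x^2 - 3x + 1
image of x^4: 4x^4 + 12x^3 - 6x^2 + 4x - 1
the matrix is upper triangular; its diagonal is (0, 1, 2, 3, 4)
for a triangular matrix the eigenvalues are the diagonal entries, with algebraic multiplicity their repetition count

λ = 0 (multiplicity 1), λ = 1 (multiplicity 1), λ = 2 (multiplicity 1), λ = 3 (multiplicity 1), λ = 4 (multiplicity 1)


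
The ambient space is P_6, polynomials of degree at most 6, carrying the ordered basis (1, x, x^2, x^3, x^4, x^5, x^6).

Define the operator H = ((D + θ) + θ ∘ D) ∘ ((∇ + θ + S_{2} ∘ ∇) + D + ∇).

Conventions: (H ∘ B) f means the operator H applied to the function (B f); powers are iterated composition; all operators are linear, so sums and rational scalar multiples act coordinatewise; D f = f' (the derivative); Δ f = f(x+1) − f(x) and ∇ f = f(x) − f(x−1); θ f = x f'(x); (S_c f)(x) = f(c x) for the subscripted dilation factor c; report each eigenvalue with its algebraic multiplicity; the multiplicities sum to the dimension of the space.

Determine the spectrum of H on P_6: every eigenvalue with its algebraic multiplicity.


image of 1: 0
image of x: x + 1
image of x^2: 4x^2 + 18x + 10
image of x^3: 9x^3 + 69x^2 + 72x - 12
image of x^4: 16x^4 + 196x^3 + 324x^2 - 128x + 16
image of x^5: 25x^5 + 505x^4 + 1220x^3 - 780x^2 + 220x - 20
image of x^6: 36x^6 + 1266x^5 + 4170x^4 - 3720x^3 + 1620x^2 - 336x + 24
the matrix is upper triangular; its diagonal is (0, 1, 4, 9, 16, 25, 36)
for a triangular matrix the eigenvalues are the diagonal entries, with algebraic multiplicity their repetition count

λ = 0 (multiplicity 1), λ = 1 (multiplicity 1), λ = 4 (multiplicity 1), λ = 9 (multiplicity 1), λ = 16 (multiplicity 1), λ = 25 (multiplicity 1), λ = 36 (multiplicity 1)


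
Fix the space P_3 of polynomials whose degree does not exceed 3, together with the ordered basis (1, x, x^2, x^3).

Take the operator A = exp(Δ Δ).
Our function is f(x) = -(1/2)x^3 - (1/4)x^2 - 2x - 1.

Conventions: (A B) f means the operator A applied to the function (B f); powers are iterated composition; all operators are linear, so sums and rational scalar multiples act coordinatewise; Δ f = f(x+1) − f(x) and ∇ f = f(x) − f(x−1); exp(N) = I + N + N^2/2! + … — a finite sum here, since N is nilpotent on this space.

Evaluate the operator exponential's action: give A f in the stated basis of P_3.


the image equals g(x) = -(1/2)x^3 - (1/4)x^2 - 5x - 9/2

order-1 term: -3x - 7/2
the series for exp(Δ Δ) f terminates at order 1
exp(Δ Δ) f = -(1/2)x^3 - (1/4)x^2 - 5x - 9/2


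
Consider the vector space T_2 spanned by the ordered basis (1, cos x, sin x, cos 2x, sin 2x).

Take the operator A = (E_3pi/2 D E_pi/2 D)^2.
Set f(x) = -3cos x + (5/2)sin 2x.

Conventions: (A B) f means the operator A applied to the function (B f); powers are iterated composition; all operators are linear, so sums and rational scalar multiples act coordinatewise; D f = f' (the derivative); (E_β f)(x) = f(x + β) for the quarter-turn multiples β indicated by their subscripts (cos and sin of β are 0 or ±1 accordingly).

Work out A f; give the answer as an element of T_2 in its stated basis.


g(x) = -3cos x + 40sin 2x

D f = 3sin x + 5cos 2x
E_pi/2 D f = 3cos x - 5cos 2x
D E_pi/2 D f = -3sin x + 10sin 2x
E_3pi/2 (D E_pi/2) D f = 3cos x - 10sin 2x
D (E_3pi/2 D E_pi/2 D) f = -3sin x - 20cos 2x
E_pi/2 D (E_3pi/2 D E_pi/2 D) f = -3cos x + 20cos 2x
D E_pi/2 D (E_3pi/2 D E_pi/2 D) f = 3sin x - 40sin 2x
E_3pi/2 (D E_pi/2) D (E_3pi/2 D E_pi/2 D) f = -3cos x + 40sin 2x


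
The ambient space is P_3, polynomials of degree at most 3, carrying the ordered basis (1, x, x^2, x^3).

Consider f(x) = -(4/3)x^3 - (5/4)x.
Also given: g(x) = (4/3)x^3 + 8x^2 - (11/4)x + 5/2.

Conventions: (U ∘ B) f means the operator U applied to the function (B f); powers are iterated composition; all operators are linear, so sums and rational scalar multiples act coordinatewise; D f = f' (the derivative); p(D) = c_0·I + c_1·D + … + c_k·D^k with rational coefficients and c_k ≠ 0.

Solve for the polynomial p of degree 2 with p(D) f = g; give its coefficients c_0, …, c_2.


c_0 = -1, c_1 = -2, c_2 = 1/2

D^0 f = -(4/3)x^3 - (5/4)x
D^1 f = -4x^2 - 5/4
D^2 f = -8x
matching coefficients of g against c_0 f + c_1 Df + … from the top degree down determines the c_i
solution: c_0 = -1, c_1 = -2, c_2 = 1/2


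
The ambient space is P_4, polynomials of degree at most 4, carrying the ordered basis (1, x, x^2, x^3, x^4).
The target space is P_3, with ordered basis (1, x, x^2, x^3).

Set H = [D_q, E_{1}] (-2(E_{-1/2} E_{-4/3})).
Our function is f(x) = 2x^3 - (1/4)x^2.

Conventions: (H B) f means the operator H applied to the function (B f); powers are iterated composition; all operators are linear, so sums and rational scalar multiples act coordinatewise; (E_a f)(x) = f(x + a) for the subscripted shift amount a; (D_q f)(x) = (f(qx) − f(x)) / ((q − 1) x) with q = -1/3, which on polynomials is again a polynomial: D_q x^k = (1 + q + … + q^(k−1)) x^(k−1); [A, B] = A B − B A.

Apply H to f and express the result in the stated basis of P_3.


E_{-4/3} f = 2x^3 - (33/4)x^2 + (34/3)x - 140/27
E_{-1/2} E_{-4/3} f = 2x^3 - (45/4)x^2 + (253/12)x - 5687/432
(-2(E_{-1/2} E_{-4/3})) f = -4x^3 + (45/2)x^2 - (253/6)x + 5687/216
E_{1} (-2(E_{-1/2} E_{-4/3})) f = -4x^3 + (21/2)x^2 - (55/6)x + 575/216
D_q E_{1} (-2(E_{-1/2} E_{-4/3})) f = -(28/9)x^2 + 7x - 55/6
D_q (-2(E_{-1/2} E_{-4/3})) f = -(28/9)x^2 + 15x - 253/6
E_{1} D_q (-2(E_{-1/2} E_{-4/3})) f = -(28/9)x^2 + (79/9)x - 545/18
[D_q, E_{1}] (-2(E_{-1/2} E_{-4/3})) f = -(16/9)x + 190/9

g(x) = -(16/9)x + 190/9


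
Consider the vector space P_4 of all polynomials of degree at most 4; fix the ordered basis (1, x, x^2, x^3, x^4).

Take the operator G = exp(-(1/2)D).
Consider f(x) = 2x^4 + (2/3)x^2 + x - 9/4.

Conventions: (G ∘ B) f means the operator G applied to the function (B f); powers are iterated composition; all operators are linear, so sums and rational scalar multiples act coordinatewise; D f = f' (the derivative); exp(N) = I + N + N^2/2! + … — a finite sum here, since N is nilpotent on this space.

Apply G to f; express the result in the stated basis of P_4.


g(x) = 2x^4 - 4x^3 + (11/3)x^2 - (2/3)x - 59/24

order-1 term: -4x^3 - (2/3)x - 1/2
order-2 term: 3x^2 + 1/6
order-3 term: -x
order-4 term: 1/8
the series for exp(-(1/2)D) f terminates at order 4
exp(-(1/2)D) f = 2x^4 - 4x^3 + (11/3)x^2 - (2/3)x - 59/24


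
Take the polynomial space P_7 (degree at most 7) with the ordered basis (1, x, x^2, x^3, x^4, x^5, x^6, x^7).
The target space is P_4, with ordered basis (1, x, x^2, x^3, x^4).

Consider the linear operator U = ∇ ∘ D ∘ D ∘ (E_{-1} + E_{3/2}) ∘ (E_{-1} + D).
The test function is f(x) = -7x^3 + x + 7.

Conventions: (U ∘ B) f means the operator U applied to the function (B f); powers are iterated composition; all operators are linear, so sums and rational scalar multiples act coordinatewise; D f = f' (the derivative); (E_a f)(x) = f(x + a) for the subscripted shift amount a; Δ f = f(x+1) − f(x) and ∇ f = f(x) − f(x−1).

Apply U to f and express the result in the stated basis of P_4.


E_{-1} f = -7x^3 + 21x^2 - 20x + 13
D f = -21x^2 + 1
(E_{-1} + D) f = -7x^3 - 20x + 14
E_{-1} (E_{-1} + D) f = -7x^3 + 21x^2 - 41x + 41
E_{3/2} (E_{-1} + D) f = -7x^3 - (63/2)x^2 - (269/4)x - 317/8
(E_{-1} + E_{3/2}) (E_{-1} + D) f = -14x^3 - (21/2)x^2 - (433/4)x + 11/8
D ((E_{-1} + E_{3/2}) ∘ (E_{-1} + D)) f = -42x^2 - 21x - 433/4
D D ((E_{-1} + E_{3/2}) ∘ (E_{-1} + D)) f = -84x - 21
∇ D D ((E_{-1} + E_{3/2}) ∘ (E_{-1} + D)) f = -84

the image equals g(x) = -84


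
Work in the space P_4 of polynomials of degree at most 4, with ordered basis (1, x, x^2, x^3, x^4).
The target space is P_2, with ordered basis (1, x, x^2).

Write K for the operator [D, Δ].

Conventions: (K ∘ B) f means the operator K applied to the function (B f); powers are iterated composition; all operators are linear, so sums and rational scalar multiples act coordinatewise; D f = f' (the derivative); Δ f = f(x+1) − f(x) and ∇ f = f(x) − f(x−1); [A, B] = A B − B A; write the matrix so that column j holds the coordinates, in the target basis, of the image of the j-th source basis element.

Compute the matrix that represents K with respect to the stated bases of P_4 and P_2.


image of 1: 0
image of x: 0
image of x^2: 0
image of x^3: 0
image of x^4: 0
each image's coordinates form column j of the matrix

the matrix is [[0, 0, 0, 0, 0]; [0, 0, 0, 0, 0]; [0, 0, 0, 0, 0]] (rows listed top to bottom)


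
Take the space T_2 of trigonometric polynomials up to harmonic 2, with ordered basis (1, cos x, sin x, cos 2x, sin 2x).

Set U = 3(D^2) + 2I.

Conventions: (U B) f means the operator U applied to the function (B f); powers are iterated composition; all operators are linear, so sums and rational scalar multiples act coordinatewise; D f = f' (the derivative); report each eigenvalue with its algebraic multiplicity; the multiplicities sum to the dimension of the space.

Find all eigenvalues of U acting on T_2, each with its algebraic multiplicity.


λ = -10 (multiplicity 2), λ = -1 (multiplicity 2), λ = 2 (multiplicity 1)

image of 1: 2
image of cos x: -cos x
image of sin x: -sin x
image of cos 2x: -10cos 2x
image of sin 2x: -10sin 2x
the matrix is diagonal; its diagonal is (2, -1, -1, -10, -10)
for a triangular matrix the eigenvalues are the diagonal entries, with algebraic multiplicity their repetition count
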